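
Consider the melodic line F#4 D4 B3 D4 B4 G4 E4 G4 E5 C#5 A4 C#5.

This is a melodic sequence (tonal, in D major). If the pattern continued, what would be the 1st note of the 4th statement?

A5

With 4-note cells, note 1 of each statement runs F#4, B4, E5.
Each moves up a 4th; the next is A5.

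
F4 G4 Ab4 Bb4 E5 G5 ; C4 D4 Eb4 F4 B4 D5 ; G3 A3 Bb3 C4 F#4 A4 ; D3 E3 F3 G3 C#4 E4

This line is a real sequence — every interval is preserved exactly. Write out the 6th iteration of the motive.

The 6-note cells begin on F4, C4, G3, D3 — each down a 4th from the last.
Carrying on: A2 → E2.
So cell 6 is E2 F#2 G2 A2 D#3 F#3.

E2 F#2 G2 A2 D#3 F#3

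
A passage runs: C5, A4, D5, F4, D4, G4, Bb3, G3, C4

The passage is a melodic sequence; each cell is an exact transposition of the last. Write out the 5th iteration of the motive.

Taking 3-note groups, the heads are C5, F4, Bb3: the pattern moves down a 5th.
Extending down a 5th: Eb3 → Ab2.
Statement 5 starts on Ab2 and keeps the same exact contour: Ab2 F2 Bb2.

Ab2 F2 Bb2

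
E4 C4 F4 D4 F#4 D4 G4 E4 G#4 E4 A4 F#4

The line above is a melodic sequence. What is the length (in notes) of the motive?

4

Try groups of 4 (3 cells in 12 notes):
E4 C4 F4 D4 | F#4 D4 G4 E4 | G#4 E4 A4 F#4
Every group is a transposition up a 2nd of the one before; no shorter unit works.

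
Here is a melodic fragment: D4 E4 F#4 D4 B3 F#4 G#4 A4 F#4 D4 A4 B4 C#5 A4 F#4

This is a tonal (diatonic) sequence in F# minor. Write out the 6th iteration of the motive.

G#5 A5 B5 G#5 E5

The 5-note cells begin on D4, F#4, A4 — each up a 3rd from the last.
Continuing the starts: C#5 → E5 → G#5.
From G#5 the diatonic shape gives G#5 A5 B5 G#5 E5.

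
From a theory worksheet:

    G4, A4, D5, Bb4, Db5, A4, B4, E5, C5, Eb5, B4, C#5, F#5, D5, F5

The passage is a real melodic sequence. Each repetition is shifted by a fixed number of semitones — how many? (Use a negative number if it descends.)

2

Taking 5-note groups, the heads are G4, A4, B4: the pattern moves up a 2nd.
Counting half-steps from G4 to A4: 2.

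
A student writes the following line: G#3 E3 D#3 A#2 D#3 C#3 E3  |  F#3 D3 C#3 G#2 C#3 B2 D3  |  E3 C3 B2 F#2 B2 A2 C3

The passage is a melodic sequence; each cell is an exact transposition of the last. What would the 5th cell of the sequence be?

C3 Ab2 G2 D2 G2 F2 Ab2

Unit = 7 notes; the statements start on G#3, F#3, E3, moving down a 2nd each time.
Extending down a 2nd: D3 → C3.
So cell 5 is C3 Ab2 G2 D2 G2 F2 Ab2.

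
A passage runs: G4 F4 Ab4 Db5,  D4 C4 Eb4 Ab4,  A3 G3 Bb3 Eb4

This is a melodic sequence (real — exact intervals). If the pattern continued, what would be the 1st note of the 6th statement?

With 4-note cells, note 1 of each statement runs G4, D4, A3.
Each moves down a 4th. Continuing: E3 → B2 → F#2.

F#2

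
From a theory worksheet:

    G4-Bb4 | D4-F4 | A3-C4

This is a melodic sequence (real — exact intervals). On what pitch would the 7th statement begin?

The 2-note cells begin on G4, D4, A3 — each down a 4th from the last.
Extending the heads down a 4th: E3 → B2 → F#2 → C#2.

C#2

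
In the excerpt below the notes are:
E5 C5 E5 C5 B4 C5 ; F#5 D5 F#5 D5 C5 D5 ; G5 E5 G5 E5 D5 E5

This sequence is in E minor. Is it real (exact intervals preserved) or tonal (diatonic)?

tonal

Every note is diatonic to E minor.
Cell 1 has -1 semitones from note 4 to 5, but cell 2 has -2 — the interval quality changes while the contour stays the same, which is the hallmark of a tonal sequence.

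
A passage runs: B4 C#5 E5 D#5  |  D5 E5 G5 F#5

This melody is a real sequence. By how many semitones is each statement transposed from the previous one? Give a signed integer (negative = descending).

3

Unit = 4 notes; the statements start on B4, D5, moving up a 3rd each time.
B4→D5 is 74 − 71 = 3 semitones.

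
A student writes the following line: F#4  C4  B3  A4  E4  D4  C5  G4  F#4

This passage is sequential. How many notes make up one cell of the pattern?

9 notes total. Splitting into 3 groups of 3:
F#4 C4 B3 | A4 E4 D4 | C5 G4 F#4
Every group is a transposition up a 3rd of the one before; no shorter unit works.

3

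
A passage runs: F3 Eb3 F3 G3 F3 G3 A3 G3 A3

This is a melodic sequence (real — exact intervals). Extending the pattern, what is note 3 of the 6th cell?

The unit is 3 notes. Position-3 pitches of the 3 shown cells: F3, G3, A3.
Each moves up a 2nd. Continuing: B3 → C#4 → D#4.

D#4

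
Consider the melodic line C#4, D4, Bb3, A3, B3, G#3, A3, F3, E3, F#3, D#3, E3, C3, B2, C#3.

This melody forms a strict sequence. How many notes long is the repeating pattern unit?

5

Try groups of 5 (3 cells in 15 notes):
C#4 D4 Bb3 A3 B3 | G#3 A3 F3 E3 F#3 | D#3 E3 C3 B2 C#3
Each cell is the previous one down a 4th — so the unit is 5 notes.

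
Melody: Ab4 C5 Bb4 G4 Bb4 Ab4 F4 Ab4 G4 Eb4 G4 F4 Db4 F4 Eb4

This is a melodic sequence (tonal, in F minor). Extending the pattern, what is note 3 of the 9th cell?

Ab3

Grouping in 3s, the 3rd note of each cell is Bb4, Ab4, G4, F4, Eb4.
Each moves down a 2nd. Continuing: Db4 → C4 → Bb3 → Ab3.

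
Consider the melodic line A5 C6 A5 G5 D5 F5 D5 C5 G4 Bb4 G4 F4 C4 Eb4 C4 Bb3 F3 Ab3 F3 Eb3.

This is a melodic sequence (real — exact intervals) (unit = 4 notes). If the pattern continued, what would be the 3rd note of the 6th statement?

Bb2

With 4-note cells, note 3 of each statement runs A5, D5, G4, C4, F3.
One more down a 5th gives Bb2.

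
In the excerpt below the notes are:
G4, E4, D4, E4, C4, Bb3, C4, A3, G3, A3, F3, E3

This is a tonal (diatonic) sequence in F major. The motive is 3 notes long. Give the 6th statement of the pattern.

D3 Bb2 A2

Unit = 3 notes; the statements start on G4, E4, C4, A3, moving down a 3rd each time.
Extending down a 3rd: F3 → D3.
So cell 6 is D3 Bb2 A2.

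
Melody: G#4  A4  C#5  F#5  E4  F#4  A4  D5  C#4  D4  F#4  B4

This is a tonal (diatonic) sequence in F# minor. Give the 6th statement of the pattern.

The 4-note cells begin on G#4, E4, C#4 — each down a 3rd from the last.
Carrying on: A3 → F#3 → D3.
Statement 6 starts on D3 and keeps the same diatonic contour: D3 E3 G#3 C#4.

D3 E3 G#3 C#4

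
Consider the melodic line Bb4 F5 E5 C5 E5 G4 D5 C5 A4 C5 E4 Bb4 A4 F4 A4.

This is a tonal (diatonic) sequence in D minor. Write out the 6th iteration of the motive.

F3 C4 Bb3 G3 Bb3

With a 5-note motive the entries are Bb4, G4, E4, each down a 3rd from the previous.
Carrying on: C4 → A3 → F3.
From F3 the diatonic shape gives F3 C4 Bb3 G3 Bb3.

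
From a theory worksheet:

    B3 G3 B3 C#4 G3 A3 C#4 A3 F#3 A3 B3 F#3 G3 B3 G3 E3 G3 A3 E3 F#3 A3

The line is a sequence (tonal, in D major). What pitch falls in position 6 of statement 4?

With 7-note cells, note 6 of each statement runs A3, G3, F#3.
From F#3, down a 2nd gives E3.

E3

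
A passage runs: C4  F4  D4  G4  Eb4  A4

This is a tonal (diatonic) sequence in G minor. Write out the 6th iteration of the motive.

A4 D5

With a 2-note motive the entries are C4, D4, Eb4, each up a 2nd from the previous.
Carrying on: F4 → G4 → A4.
So cell 6 is A4 D5.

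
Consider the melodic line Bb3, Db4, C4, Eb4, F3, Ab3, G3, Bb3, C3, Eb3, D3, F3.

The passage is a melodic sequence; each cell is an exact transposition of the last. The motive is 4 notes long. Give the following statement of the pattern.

G2 Bb2 A2 C3

With a 4-note motive the entries are Bb3, F3, C3, each down a 4th from the previous.
From G2 the exact shape gives G2 Bb2 A2 C3.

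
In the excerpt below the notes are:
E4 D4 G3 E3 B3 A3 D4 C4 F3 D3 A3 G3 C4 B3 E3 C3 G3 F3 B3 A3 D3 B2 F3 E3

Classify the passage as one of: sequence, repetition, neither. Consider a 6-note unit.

Each 6-note cell is the previous one transposed down a 2nd.

sequence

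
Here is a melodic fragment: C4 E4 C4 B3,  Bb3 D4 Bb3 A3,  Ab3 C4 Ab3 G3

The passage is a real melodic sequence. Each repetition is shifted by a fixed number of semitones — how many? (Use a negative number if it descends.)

-2

With a 4-note motive the entries are C4, Bb3, Ab3, each down a 2nd from the previous.
Counting half-steps from C4 to Bb3: -2.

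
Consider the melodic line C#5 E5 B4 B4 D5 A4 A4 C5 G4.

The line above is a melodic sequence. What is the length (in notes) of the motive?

Try groups of 3 (3 cells in 9 notes):
C#5 E5 B4 | B4 D5 A4 | A4 C5 G4
Every group is a transposition down a 2nd of the one before; no shorter unit works.

3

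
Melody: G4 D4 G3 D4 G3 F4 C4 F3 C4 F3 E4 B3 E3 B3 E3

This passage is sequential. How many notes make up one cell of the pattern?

There are 15 notes; a 5-note unit gives 3 cells:
G4 D4 G3 D4 G3 | F4 C4 F3 C4 F3 | E4 B3 E3 B3 E3
Each cell is the previous one down a 2nd — so the unit is 5 notes.

5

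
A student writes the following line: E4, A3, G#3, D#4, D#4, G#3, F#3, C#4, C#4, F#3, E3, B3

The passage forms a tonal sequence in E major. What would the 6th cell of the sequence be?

With a 4-note motive the entries are E4, D#4, C#4, each down a 2nd from the previous.
Extending down a 2nd: B3 → A3 → G#3.
From G#3 the diatonic shape gives G#3 C#3 B2 F#3.

G#3 C#3 B2 F#3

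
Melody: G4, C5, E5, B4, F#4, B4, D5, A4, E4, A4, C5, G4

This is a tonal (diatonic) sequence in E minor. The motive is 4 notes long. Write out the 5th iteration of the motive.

C4 F#4 A4 E4

Unit = 4 notes; the statements start on G4, F#4, E4, moving down a 2nd each time.
Carrying on: D4 → C4.
From C4 the diatonic shape gives C4 F#4 A4 E4.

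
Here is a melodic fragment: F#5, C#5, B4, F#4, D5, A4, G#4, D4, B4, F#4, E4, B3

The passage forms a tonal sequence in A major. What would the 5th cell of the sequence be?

E4 B3 A3 E3

With a 4-note motive the entries are F#5, D5, B4, each down a 3rd from the previous.
Carrying on: G#4 → E4.
From E4 the diatonic shape gives E4 B3 A3 E3.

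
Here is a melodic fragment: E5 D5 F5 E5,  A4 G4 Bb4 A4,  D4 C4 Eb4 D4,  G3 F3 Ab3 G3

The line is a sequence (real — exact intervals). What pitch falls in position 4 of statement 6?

With 4-note cells, note 4 of each statement runs E5, A4, D4, G3.
Extending down a 5th: C3 → F2.

F2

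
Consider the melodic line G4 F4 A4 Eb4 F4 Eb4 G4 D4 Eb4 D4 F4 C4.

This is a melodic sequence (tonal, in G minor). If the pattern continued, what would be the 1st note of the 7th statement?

A3

Grouping in 4s, the 1st note of each cell is G4, F4, Eb4.
Each moves down a 2nd. Continuing: D4 → C4 → Bb3 → A3.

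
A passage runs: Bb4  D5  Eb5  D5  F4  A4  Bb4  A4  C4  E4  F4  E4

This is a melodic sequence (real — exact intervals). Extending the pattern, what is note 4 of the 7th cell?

With 4-note cells, note 4 of each statement runs D5, A4, E4.
Each moves down a 4th. Continuing: B3 → F#3 → C#3 → G#2.

G#2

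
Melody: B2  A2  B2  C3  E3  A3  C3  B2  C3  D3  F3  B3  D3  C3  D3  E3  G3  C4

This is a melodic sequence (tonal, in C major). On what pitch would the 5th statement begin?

Unit = 6 notes; the statements start on B2, C3, D3, moving up a 2nd each time.
Extending the heads up a 2nd: E3 → F3.

F3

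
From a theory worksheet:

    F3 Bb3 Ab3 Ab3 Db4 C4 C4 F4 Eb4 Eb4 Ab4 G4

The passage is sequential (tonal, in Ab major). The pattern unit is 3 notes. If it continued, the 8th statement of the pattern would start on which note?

Taking 3-note groups, the heads are F3, Ab3, C4, Eb4: the pattern moves up a 3rd.
Extending the heads up a 3rd: G4 → Bb4 → Db5 → F5.

F5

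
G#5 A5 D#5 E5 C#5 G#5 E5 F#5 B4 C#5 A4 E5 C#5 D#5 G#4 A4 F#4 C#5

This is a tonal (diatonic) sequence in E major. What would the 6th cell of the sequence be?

The 6-note cells begin on G#5, E5, C#5 — each down a 3rd from the last.
Continuing the starts: A4 → F#4 → D#4.
Statement 6 starts on D#4 and keeps the same diatonic contour: D#4 E4 A3 B3 G#3 D#4.

D#4 E4 A3 B3 G#3 D#4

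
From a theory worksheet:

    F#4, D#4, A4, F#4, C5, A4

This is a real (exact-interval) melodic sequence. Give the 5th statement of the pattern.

Gb5 Eb5

The 2-note cells begin on F#4, A4, C5 — each up a 3rd from the last.
Carrying on: Eb5 → Gb5.
From Gb5 the exact shape gives Gb5 Eb5.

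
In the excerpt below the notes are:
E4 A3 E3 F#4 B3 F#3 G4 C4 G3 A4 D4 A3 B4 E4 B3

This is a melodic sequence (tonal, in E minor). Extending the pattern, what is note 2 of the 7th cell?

G4

The unit is 3 notes. Position-2 pitches of the 5 shown cells: A3, B3, C4, D4, E4.
Carrying that up a 2nd forward: F#4 → G4.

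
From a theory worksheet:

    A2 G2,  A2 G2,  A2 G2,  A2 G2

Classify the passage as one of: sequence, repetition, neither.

repetition

Each 2-note cell is identical (A2 G2), restated at the same pitch.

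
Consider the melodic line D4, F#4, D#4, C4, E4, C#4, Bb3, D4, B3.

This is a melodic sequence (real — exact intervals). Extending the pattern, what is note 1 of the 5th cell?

Gb3

Grouping in 3s, the 1st note of each cell is D4, C4, Bb3.
Carrying that down a 2nd forward: Ab3 → Gb3.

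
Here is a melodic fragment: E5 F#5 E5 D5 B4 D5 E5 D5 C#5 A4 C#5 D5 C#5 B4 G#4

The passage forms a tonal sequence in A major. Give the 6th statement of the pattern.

The 5-note cells begin on E5, D5, C#5 — each down a 2nd from the last.
Carrying on: B4 → A4 → G#4.
From G#4 the diatonic shape gives G#4 A4 G#4 F#4 D4.

G#4 A4 G#4 F#4 D4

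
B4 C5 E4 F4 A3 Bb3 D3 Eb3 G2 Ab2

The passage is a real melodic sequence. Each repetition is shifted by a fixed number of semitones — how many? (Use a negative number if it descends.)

Taking 2-note groups, the heads are B4, E4, A3, D3, G2: the pattern moves down a 5th.
Counting half-steps from B4 to E4: -7.

-7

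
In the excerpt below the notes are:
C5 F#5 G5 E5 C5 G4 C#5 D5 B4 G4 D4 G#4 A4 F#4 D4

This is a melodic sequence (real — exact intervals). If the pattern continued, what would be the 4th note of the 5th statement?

G#3

With 5-note cells, note 4 of each statement runs E5, B4, F#4.
Carrying that down a 4th forward: C#4 → G#3.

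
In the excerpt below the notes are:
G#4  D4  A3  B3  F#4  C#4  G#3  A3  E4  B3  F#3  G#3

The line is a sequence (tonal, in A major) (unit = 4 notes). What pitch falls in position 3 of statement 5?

The unit is 4 notes. Position-3 pitches of the 3 shown cells: A3, G#3, F#3.
Each moves down a 2nd. Continuing: E3 → D3.

D3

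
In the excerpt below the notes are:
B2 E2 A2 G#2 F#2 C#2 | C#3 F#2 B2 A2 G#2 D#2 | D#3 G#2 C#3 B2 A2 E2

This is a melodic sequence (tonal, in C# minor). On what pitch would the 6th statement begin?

G#3

Unit = 6 notes; the statements start on B2, C#3, D#3, moving up a 2nd each time.
Extending the heads up a 2nd: E3 → F#3 → G#3.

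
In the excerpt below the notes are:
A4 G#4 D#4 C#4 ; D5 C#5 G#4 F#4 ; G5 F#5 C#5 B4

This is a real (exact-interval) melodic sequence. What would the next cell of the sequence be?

Taking 4-note groups, the heads are A4, D5, G5: the pattern moves up a 4th.
From C6 the exact shape gives C6 B5 F#5 E5.

C6 B5 F#5 E5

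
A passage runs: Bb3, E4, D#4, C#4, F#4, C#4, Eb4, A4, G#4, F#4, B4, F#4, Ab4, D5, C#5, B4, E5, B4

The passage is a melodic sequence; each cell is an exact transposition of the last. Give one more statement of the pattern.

With a 6-note motive the entries are Bb3, Eb4, Ab4, each up a 4th from the previous.
So cell 4 is Db5 G5 F#5 E5 A5 E5.

Db5 G5 F#5 E5 A5 E5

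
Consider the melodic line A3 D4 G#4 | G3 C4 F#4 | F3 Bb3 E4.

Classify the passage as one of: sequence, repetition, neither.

Each 3-note cell is the previous one transposed down a 2nd.

sequence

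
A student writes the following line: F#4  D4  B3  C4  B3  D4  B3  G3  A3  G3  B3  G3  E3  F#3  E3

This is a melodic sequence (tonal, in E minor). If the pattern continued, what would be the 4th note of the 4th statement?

Grouping in 5s, the 4th note of each cell is C4, A3, F#3.
From F#3, down a 3rd gives D3.

D3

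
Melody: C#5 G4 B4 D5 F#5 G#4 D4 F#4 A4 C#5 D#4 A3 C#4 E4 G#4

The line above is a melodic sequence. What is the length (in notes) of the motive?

5

There are 15 notes; a 5-note unit gives 3 cells:
C#5 G4 B4 D5 F#5 | G#4 D4 F#4 A4 C#5 | D#4 A3 C#4 E4 G#4
That's a consistent down a 4th shift per cell, and no other grouping gives one.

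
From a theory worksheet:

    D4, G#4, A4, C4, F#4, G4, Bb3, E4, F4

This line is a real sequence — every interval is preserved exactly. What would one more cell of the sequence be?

Ab3 D4 Eb4

Taking 3-note groups, the heads are D4, C4, Bb3: the pattern moves down a 2nd.
From Ab3 the exact shape gives Ab3 D4 Eb4.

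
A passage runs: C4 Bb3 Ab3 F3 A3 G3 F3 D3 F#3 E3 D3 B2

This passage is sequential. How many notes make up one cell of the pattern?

Try groups of 4 (3 cells in 12 notes):
C4 Bb3 Ab3 F3 | A3 G3 F3 D3 | F#3 E3 D3 B2
Every group is a transposition down a 3rd of the one before; no shorter unit works.

4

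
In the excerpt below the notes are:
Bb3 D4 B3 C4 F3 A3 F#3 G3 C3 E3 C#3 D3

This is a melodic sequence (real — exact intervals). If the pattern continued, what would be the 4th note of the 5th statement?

The unit is 4 notes. Position-4 pitches of the 3 shown cells: C4, G3, D3.
Extending down a 4th: A2 → E2.

E2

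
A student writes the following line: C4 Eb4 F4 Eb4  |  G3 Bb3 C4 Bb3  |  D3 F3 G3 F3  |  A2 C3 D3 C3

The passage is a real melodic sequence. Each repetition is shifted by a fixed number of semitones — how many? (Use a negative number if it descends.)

With a 4-note motive the entries are C4, G3, D3, A2, each down a 4th from the previous.
C4 to G3 spans -5 semitones.

-5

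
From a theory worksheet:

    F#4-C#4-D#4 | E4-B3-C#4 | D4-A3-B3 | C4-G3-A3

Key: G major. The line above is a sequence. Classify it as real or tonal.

Each cell has the same semitone pattern (-5, 2) — intervals are preserved exactly.
And C#4 lies outside G major, so the sequence is real rather than tonal.

real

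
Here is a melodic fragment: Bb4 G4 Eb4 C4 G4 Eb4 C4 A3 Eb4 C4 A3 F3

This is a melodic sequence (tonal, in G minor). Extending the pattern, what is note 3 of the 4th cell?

Grouping in 4s, the 3rd note of each cell is Eb4, C4, A3.
From A3, down a 3rd gives F3.

F3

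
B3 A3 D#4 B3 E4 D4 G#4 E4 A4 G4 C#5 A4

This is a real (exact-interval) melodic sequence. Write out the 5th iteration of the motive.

Unit = 4 notes; the statements start on B3, E4, A4, moving up a 4th each time.
Extending up a 4th: D5 → G5.
So cell 5 is G5 F5 B5 G5.

G5 F5 B5 G5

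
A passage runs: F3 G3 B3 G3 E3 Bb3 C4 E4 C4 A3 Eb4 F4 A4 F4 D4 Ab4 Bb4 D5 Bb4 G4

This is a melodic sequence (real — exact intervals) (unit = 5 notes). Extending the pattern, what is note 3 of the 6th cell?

With 5-note cells, note 3 of each statement runs B3, E4, A4, D5.
Each moves up a 4th. Continuing: G5 → C6.

C6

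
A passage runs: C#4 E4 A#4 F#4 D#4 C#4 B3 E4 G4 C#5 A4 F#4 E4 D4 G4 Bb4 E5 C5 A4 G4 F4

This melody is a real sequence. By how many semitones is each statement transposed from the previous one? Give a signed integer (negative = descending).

Taking 7-note groups, the heads are C#4, E4, G4: the pattern moves up a 3rd.
C#4→E4 is 64 − 61 = 3 semitones.

3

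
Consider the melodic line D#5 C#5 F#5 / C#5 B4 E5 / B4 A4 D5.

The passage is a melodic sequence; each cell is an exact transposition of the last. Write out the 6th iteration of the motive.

F4 Eb4 Ab4

Taking 3-note groups, the heads are D#5, C#5, B4: the pattern moves down a 2nd.
Continuing the starts: A4 → G4 → F4.
Statement 6 starts on F4 and keeps the same exact contour: F4 Eb4 Ab4.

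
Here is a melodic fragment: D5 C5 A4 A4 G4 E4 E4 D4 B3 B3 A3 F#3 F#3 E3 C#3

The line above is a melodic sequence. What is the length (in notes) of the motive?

Try groups of 3 (5 cells in 15 notes):
D5 C5 A4 | A4 G4 E4 | E4 D4 B3 | B3 A3 F#3 | F#3 E3 C#3
Every group is a transposition down a 4th of the one before; no shorter unit works.

3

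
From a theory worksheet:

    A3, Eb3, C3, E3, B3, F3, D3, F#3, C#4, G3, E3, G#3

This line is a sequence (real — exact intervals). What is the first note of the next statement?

Taking 4-note groups, the heads are A3, B3, C#4: the pattern moves up a 2nd.
One more step up a 2nd gives D#4.

D#4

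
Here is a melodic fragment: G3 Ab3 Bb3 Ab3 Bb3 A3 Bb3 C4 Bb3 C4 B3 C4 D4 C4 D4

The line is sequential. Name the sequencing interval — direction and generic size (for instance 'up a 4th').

up a 2nd

Unit = 5 notes; the statements start on G3, A3, B3, moving up a 2nd each time.
From G3 to A3: up a 2nd.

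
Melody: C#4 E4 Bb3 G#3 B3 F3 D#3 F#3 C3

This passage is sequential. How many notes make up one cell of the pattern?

9 notes total. Splitting into 3 groups of 3:
C#4 E4 Bb3 | G#3 B3 F3 | D#3 F#3 C3
Every group is a transposition down a 4th of the one before; no shorter unit works.

3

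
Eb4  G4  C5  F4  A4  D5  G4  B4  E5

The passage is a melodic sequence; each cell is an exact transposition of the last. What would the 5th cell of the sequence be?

With a 3-note motive the entries are Eb4, F4, G4, each up a 2nd from the previous.
Carrying on: A4 → B4.
Statement 5 starts on B4 and keeps the same exact contour: B4 D#5 G#5.

B4 D#5 G#5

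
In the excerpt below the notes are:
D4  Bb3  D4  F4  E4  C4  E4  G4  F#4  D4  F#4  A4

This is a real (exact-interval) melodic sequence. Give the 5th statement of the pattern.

The 4-note cells begin on D4, E4, F#4 — each up a 2nd from the last.
Extending up a 2nd: G#4 → A#4.
Statement 5 starts on A#4 and keeps the same exact contour: A#4 F#4 A#4 C#5.

A#4 F#4 A#4 C#5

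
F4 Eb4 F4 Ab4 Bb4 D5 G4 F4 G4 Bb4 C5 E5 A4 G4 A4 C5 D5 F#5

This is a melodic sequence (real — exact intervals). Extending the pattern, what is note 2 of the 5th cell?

Grouping in 6s, the 2nd note of each cell is Eb4, F4, G4.
Extending up a 2nd: A4 → B4.

B4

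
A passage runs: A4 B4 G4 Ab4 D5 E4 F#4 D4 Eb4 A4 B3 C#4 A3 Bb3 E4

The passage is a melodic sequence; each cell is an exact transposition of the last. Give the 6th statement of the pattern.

With a 5-note motive the entries are A4, E4, B3, each down a 4th from the previous.
Extending down a 4th: F#3 → C#3 → G#2.
So cell 6 is G#2 A#2 F#2 G2 C#3.

G#2 A#2 F#2 G2 C#3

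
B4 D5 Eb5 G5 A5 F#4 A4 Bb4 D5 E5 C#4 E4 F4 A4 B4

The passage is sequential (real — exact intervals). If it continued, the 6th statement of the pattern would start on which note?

Unit = 5 notes; the statements start on B4, F#4, C#4, moving down a 4th each time.
Continuing: G#3 → D#3 → A#2. Statement 6 starts on A#2.

A#2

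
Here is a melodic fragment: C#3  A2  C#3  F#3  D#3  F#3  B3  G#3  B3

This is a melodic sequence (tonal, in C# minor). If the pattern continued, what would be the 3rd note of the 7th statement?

With 3-note cells, note 3 of each statement runs C#3, F#3, B3.
Extending up a 4th: E4 → A4 → D#5 → G#5.

G#5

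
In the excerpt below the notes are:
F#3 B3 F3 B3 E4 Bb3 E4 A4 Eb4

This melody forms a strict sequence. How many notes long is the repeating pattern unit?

There are 9 notes; a 3-note unit gives 3 cells:
F#3 B3 F3 | B3 E4 Bb3 | E4 A4 Eb4
That's a consistent up a 4th shift per cell, and no other grouping gives one.

3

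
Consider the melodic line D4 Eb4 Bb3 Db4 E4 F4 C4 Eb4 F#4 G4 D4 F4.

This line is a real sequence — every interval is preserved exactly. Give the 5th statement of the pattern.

A#4 B4 F#4 A4

Taking 4-note groups, the heads are D4, E4, F#4: the pattern moves up a 2nd.
Extending up a 2nd: G#4 → A#4.
From A#4 the exact shape gives A#4 B4 F#4 A4.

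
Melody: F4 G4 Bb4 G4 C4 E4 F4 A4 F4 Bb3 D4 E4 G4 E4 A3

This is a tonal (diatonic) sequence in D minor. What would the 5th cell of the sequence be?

Bb3 C4 E4 C4 F3

Taking 5-note groups, the heads are F4, E4, D4: the pattern moves down a 2nd.
Carrying on: C4 → Bb3.
From Bb3 the diatonic shape gives Bb3 C4 E4 C4 F3.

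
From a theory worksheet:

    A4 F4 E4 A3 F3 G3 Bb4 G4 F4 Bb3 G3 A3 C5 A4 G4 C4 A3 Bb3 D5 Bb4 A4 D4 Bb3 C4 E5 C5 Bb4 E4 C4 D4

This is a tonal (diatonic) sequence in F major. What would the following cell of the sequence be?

Unit = 6 notes; the statements start on A4, Bb4, C5, D5, E5, moving up a 2nd each time.
From F5 the diatonic shape gives F5 D5 C5 F4 D4 E4.

F5 D5 C5 F4 D4 E4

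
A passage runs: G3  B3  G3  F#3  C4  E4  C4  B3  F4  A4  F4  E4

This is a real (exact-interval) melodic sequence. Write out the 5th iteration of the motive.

With a 4-note motive the entries are G3, C4, F4, each up a 4th from the previous.
Extending up a 4th: Bb4 → Eb5.
Statement 5 starts on Eb5 and keeps the same exact contour: Eb5 G5 Eb5 D5.

Eb5 G5 Eb5 D5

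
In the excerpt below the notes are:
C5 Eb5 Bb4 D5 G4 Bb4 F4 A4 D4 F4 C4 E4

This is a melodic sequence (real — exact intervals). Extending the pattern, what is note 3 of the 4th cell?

G3

Grouping in 4s, the 3rd note of each cell is Bb4, F4, C4.
One more down a 4th gives G3.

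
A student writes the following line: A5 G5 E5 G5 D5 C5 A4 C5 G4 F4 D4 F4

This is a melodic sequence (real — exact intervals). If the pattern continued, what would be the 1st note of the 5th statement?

F3

With 4-note cells, note 1 of each statement runs A5, D5, G4.
Carrying that down a 5th forward: C4 → F3.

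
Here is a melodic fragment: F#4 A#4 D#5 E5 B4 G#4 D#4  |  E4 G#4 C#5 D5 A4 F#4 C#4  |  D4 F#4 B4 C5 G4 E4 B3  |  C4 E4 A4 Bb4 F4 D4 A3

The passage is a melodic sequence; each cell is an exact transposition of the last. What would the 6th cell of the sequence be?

With a 7-note motive the entries are F#4, E4, D4, C4, each down a 2nd from the previous.
Extending down a 2nd: Bb3 → Ab3.
Statement 6 starts on Ab3 and keeps the same exact contour: Ab3 C4 F4 Gb4 Db4 Bb3 F3.

Ab3 C4 F4 Gb4 Db4 Bb3 F3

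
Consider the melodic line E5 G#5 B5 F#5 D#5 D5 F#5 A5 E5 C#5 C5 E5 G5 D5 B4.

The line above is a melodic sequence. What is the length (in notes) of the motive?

5

Try groups of 5 (3 cells in 15 notes):
E5 G#5 B5 F#5 D#5 | D5 F#5 A5 E5 C#5 | C5 E5 G5 D5 B4
Every group is a transposition down a 2nd of the one before; no shorter unit works.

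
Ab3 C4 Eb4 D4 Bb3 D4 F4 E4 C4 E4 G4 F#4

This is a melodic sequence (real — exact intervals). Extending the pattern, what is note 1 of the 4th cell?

The unit is 4 notes. Position-1 pitches of the 3 shown cells: Ab3, Bb3, C4.
From C4, up a 2nd gives D4.

D4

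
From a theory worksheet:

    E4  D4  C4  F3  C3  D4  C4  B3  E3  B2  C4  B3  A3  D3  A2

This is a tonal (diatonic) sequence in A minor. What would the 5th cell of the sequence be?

With a 5-note motive the entries are E4, D4, C4, each down a 2nd from the previous.
Carrying on: B3 → A3.
From A3 the diatonic shape gives A3 G3 F3 B2 F2.

A3 G3 F3 B2 F2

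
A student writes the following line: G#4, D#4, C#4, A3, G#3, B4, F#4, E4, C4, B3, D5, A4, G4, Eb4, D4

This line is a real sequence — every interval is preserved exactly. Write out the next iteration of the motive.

With a 5-note motive the entries are G#4, B4, D5, each up a 3rd from the previous.
From F5 the exact shape gives F5 C5 Bb4 Gb4 F4.

F5 C5 Bb4 Gb4 F4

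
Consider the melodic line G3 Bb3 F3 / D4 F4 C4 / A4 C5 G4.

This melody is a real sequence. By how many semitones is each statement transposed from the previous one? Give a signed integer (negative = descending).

Unit = 3 notes; the statements start on G3, D4, A4, moving up a 5th each time.
G3→D4 is 62 − 55 = 7 semitones.

7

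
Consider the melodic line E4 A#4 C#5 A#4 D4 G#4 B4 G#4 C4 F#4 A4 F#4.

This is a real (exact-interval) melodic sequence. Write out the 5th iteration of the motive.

Ab3 D4 F4 D4

Unit = 4 notes; the statements start on E4, D4, C4, moving down a 2nd each time.
Extending down a 2nd: Bb3 → Ab3.
So cell 5 is Ab3 D4 F4 D4.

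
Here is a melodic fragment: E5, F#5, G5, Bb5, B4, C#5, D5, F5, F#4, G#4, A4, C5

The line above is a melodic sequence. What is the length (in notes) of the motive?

4

12 notes total. Splitting into 3 groups of 4:
E5 F#5 G5 Bb5 | B4 C#5 D5 F5 | F#4 G#4 A4 C5
That's a consistent down a 4th shift per cell, and no other grouping gives one.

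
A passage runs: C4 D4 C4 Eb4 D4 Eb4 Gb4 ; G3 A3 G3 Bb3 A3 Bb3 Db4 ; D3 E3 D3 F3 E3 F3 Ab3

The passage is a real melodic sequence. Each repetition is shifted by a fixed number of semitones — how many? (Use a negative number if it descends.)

Unit = 7 notes; the statements start on C4, G3, D3, moving down a 4th each time.
Counting half-steps from C4 to G3: -5.

-5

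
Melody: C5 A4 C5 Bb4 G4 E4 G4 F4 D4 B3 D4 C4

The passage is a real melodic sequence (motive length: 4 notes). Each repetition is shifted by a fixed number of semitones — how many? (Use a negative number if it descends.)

Unit = 4 notes; the statements start on C5, G4, D4, moving down a 4th each time.
Counting half-steps from C5 to G4: -5.

-5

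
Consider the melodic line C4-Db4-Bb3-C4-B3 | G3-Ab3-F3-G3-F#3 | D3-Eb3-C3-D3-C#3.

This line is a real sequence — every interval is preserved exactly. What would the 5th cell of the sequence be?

The 5-note cells begin on C4, G3, D3 — each down a 4th from the last.
Extending down a 4th: A2 → E2.
From E2 the exact shape gives E2 F2 D2 E2 D#2.

E2 F2 D2 E2 D#2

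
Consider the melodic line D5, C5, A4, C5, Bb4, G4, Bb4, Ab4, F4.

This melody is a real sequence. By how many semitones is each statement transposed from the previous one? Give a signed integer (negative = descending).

-2

Unit = 3 notes; the statements start on D5, C5, Bb4, moving down a 2nd each time.
Counting half-steps from D5 to C5: -2.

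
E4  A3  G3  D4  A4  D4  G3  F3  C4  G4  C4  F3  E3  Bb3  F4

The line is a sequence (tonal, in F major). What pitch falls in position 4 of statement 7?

Grouping in 5s, the 4th note of each cell is D4, C4, Bb3.
Extending down a 2nd: A3 → G3 → F3 → E3.

E3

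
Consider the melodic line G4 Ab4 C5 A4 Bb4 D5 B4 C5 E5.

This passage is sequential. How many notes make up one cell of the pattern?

3

Try groups of 3 (3 cells in 9 notes):
G4 Ab4 C5 | A4 Bb4 D5 | B4 C5 E5
Every group is a transposition up a 2nd of the one before; no shorter unit works.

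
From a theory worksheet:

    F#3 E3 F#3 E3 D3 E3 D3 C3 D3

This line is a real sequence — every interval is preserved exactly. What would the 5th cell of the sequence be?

With a 3-note motive the entries are F#3, E3, D3, each down a 2nd from the previous.
Continuing the starts: C3 → Bb2.
Statement 5 starts on Bb2 and keeps the same exact contour: Bb2 Ab2 Bb2.

Bb2 Ab2 Bb2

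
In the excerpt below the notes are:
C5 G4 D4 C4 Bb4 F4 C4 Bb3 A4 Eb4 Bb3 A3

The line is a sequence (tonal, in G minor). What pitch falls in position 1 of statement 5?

F4

The unit is 4 notes. Position-1 pitches of the 3 shown cells: C5, Bb4, A4.
Each moves down a 2nd. Continuing: G4 → F4.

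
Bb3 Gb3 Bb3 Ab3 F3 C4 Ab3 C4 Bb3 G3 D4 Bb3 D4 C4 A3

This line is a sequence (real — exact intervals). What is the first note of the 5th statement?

F#4

The 5-note cells begin on Bb3, C4, D4 — each up a 2nd from the last.
Extending the heads up a 2nd: E4 → F#4.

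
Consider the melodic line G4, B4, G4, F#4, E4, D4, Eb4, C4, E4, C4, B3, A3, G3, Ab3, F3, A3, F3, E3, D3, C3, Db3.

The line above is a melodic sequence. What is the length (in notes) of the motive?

7

Try groups of 7 (3 cells in 21 notes):
G4 B4 G4 F#4 E4 D4 Eb4 | C4 E4 C4 B3 A3 G3 Ab3 | F3 A3 F3 E3 D3 C3 Db3
Each cell is the previous one down a 5th — so the unit is 7 notes.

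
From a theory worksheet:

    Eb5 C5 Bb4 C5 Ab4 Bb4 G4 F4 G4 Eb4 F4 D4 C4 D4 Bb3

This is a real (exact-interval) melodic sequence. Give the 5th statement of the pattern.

Unit = 5 notes; the statements start on Eb5, Bb4, F4, moving down a 4th each time.
Carrying on: C4 → G3.
Statement 5 starts on G3 and keeps the same exact contour: G3 E3 D3 E3 C3.

G3 E3 D3 E3 C3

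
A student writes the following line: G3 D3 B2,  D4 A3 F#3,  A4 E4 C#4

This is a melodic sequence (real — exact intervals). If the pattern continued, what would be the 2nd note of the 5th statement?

The unit is 3 notes. Position-2 pitches of the 3 shown cells: D3, A3, E4.
Extending up a 5th: B4 → F#5.

F#5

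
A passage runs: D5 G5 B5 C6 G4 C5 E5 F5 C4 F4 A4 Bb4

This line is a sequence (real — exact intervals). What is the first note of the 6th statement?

Eb2

Taking 4-note groups, the heads are D5, G4, C4: the pattern moves down a 5th.
Extending the heads down a 5th: F3 → Bb2 → Eb2.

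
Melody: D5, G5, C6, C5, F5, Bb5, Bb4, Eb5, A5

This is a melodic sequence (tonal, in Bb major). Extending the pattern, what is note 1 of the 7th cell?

With 3-note cells, note 1 of each statement runs D5, C5, Bb4.
Carrying that down a 2nd forward: A4 → G4 → F4 → Eb4.

Eb4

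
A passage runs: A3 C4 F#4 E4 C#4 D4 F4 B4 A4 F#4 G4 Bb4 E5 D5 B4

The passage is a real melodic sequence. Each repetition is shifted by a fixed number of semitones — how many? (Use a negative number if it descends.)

5

With a 5-note motive the entries are A3, D4, G4, each up a 4th from the previous.
A3 to D4 spans +5 semitones.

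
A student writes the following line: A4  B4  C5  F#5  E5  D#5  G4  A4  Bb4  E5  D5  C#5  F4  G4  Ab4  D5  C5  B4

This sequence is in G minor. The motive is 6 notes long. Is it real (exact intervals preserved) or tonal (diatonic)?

real

Each cell has the same semitone pattern (2, 1, 6, -2, -1) — intervals are preserved exactly.
And B4 lies outside G minor, so the sequence is real rather than tonal.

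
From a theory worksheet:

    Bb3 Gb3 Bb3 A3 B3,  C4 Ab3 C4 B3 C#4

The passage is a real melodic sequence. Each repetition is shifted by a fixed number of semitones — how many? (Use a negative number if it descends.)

The 5-note cells begin on Bb3, C4 — each up a 2nd from the last.
Bb3→C4 is 60 − 58 = 2 semitones.

2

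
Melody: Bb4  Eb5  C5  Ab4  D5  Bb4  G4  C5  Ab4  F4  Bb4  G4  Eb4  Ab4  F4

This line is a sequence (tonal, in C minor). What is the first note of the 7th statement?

C4

Taking 3-note groups, the heads are Bb4, Ab4, G4, F4, Eb4: the pattern moves down a 2nd.
Extending the heads down a 2nd: D4 → C4.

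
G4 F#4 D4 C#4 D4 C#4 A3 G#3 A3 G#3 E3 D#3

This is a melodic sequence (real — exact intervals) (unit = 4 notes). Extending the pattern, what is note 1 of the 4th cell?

The unit is 4 notes. Position-1 pitches of the 3 shown cells: G4, D4, A3.
Each moves down a 4th; the next is E3.

E3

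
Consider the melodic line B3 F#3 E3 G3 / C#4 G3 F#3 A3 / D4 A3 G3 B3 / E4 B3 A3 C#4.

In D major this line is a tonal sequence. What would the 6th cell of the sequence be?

Taking 4-note groups, the heads are B3, C#4, D4, E4: the pattern moves up a 2nd.
Continuing the starts: F#4 → G4.
So cell 6 is G4 D4 C#4 E4.

G4 D4 C#4 E4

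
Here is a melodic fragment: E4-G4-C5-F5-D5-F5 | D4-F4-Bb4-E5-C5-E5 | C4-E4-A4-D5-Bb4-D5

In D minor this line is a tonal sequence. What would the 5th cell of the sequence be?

A3 C4 F4 Bb4 G4 Bb4

The 6-note cells begin on E4, D4, C4 — each down a 2nd from the last.
Carrying on: Bb3 → A3.
Statement 5 starts on A3 and keeps the same diatonic contour: A3 C4 F4 Bb4 G4 Bb4.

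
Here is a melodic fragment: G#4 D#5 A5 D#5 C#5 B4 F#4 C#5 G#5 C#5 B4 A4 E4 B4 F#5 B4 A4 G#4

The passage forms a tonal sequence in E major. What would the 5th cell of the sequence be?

C#4 G#4 D#5 G#4 F#4 E4

With a 6-note motive the entries are G#4, F#4, E4, each down a 2nd from the previous.
Continuing the starts: D#4 → C#4.
So cell 5 is C#4 G#4 D#5 G#4 F#4 E4.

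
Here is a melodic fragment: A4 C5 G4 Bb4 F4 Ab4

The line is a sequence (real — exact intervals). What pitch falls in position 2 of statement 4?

Gb4

The unit is 2 notes. Position-2 pitches of the 3 shown cells: C5, Bb4, Ab4.
Each moves down a 2nd; the next is Gb4.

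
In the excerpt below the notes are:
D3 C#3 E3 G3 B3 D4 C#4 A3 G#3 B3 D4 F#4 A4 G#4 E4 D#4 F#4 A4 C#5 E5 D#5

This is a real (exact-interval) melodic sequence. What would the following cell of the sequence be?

B4 A#4 C#5 E5 G#5 B5 A#5

With a 7-note motive the entries are D3, A3, E4, each up a 5th from the previous.
So cell 4 is B4 A#4 C#5 E5 G#5 B5 A#5.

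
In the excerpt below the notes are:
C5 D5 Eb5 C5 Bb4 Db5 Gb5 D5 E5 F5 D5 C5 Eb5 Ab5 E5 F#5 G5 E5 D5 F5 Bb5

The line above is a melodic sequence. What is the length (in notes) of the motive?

21 notes total. Splitting into 3 groups of 7:
C5 D5 Eb5 C5 Bb4 Db5 Gb5 | D5 E5 F5 D5 C5 Eb5 Ab5 | E5 F#5 G5 E5 D5 F5 Bb5
Every group is a transposition up a 2nd of the one before; no shorter unit works.

7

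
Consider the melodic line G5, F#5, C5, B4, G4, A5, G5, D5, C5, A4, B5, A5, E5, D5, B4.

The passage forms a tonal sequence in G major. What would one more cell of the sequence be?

The 5-note cells begin on G5, A5, B5 — each up a 2nd from the last.
Statement 4 starts on C6 and keeps the same diatonic contour: C6 B5 F#5 E5 C5.

C6 B5 F#5 E5 C5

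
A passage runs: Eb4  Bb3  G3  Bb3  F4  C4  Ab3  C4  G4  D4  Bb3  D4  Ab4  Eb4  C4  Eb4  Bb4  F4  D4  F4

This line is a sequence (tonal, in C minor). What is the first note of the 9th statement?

Unit = 4 notes; the statements start on Eb4, F4, G4, Ab4, Bb4, moving up a 2nd each time.
Extending the heads up a 2nd: C5 → D5 → Eb5 → F5.

F5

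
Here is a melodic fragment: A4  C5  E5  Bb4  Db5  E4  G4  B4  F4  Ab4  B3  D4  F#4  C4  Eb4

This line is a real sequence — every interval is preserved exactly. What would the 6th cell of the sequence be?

With a 5-note motive the entries are A4, E4, B3, each down a 4th from the previous.
Carrying on: F#3 → C#3 → G#2.
Statement 6 starts on G#2 and keeps the same exact contour: G#2 B2 D#3 A2 C3.

G#2 B2 D#3 A2 C3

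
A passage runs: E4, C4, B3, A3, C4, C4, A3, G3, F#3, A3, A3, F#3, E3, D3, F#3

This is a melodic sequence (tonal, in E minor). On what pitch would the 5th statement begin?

D3

The 5-note cells begin on E4, C4, A3 — each down a 3rd from the last.
Continuing: F#3 → D3. Statement 5 starts on D3.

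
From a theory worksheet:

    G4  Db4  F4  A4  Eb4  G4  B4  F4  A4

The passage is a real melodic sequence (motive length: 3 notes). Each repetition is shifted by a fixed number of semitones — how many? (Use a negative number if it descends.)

2

Taking 3-note groups, the heads are G4, A4, B4: the pattern moves up a 2nd.
G4 to A4 spans +2 semitones.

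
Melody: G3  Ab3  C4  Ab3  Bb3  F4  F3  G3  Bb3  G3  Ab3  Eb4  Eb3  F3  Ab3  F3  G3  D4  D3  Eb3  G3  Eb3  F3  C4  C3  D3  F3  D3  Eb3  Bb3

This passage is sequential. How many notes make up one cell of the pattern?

There are 30 notes; a 6-note unit gives 5 cells:
G3 Ab3 C4 Ab3 Bb3 F4 | F3 G3 Bb3 G3 Ab3 Eb4 | Eb3 F3 Ab3 F3 G3 D4 | D3 Eb3 G3 Eb3 F3 C4 | C3 D3 F3 D3 Eb3 Bb3
That's a consistent down a 2nd shift per cell, and no other grouping gives one.

6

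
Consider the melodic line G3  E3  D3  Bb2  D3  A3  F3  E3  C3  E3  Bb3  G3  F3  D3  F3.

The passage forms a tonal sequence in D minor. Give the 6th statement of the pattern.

The 5-note cells begin on G3, A3, Bb3 — each up a 2nd from the last.
Continuing the starts: C4 → D4 → E4.
Statement 6 starts on E4 and keeps the same diatonic contour: E4 C4 Bb3 G3 Bb3.

E4 C4 Bb3 G3 Bb3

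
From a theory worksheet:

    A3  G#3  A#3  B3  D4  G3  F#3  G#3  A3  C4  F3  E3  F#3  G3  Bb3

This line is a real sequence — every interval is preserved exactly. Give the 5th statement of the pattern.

The 5-note cells begin on A3, G3, F3 — each down a 2nd from the last.
Extending down a 2nd: Eb3 → Db3.
Statement 5 starts on Db3 and keeps the same exact contour: Db3 C3 D3 Eb3 Gb3.

Db3 C3 D3 Eb3 Gb3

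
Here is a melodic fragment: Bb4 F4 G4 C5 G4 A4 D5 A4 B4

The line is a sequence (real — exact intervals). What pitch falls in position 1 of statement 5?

F#5

With 3-note cells, note 1 of each statement runs Bb4, C5, D5.
Carrying that up a 2nd forward: E5 → F#5.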